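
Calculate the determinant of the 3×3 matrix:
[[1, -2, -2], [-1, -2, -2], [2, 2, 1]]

Expansion along first row:
det = 1·det([[-2,-2],[2,1]]) - -2·det([[-1,-2],[2,1]]) + -2·det([[-1,-2],[2,2]])
    = 1·(-2·1 - -2·2) - -2·(-1·1 - -2·2) + -2·(-1·2 - -2·2)
    = 1·2 - -2·3 + -2·2
    = 2 + 6 + -4 = 4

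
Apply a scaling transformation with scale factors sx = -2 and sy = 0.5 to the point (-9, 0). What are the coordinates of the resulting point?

Scaling matrix:
[[-2, 0], [0, 0.50]]
Result: (-9 × -2, 0 × 0.5) = (18, 0)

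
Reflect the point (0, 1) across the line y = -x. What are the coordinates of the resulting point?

Reflection across line y = -x: (0, 1) → (-1, 0)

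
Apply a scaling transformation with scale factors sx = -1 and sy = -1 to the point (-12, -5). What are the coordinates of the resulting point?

Scaling matrix:
[[-1, 0], [0, -1]]
Result: (-12 × -1, -5 × -1) = (12, 5)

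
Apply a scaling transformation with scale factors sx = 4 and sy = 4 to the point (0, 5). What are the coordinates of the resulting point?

Scaling matrix:
[[4, 0], [0, 4]]
Result: (0 × 4, 5 × 4) = (0, 20)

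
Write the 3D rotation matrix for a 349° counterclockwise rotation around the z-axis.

Rotation matrix for counterclockwise 349° around z-axis:
cos(349°) = 0.9816, sin(349°) = -0.1908
Result: [[0.9816, 0.1908, 0], [-0.1908, 0.9816, 0], [0, 0, 1]]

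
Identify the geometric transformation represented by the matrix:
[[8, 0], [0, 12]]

This matrix represents: non-uniform scaling by sx = 8, sy = 12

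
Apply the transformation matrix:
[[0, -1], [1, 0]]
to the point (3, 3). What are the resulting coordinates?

Matrix multiplication:
[[0, -1], [1, 0]] × [3, 3]ᵀ
= [(0)(3) + (-1)(3), (1)(3) + (0)(3)]ᵀ
= [-3, 3]ᵀ
Result: (-3, 3)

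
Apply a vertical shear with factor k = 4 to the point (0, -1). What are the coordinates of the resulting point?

Shear matrix for vertical shear with factor k = 4:
[[1, 0], [4, 1]]
Result: (0, -1) → (0, -1)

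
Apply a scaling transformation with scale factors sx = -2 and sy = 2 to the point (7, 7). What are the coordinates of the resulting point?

Scaling matrix:
[[-2, 0], [0, 2]]
Result: (7 × -2, 7 × 2) = (-14, 14)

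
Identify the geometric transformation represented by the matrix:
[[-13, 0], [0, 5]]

This matrix represents: non-uniform scaling by sx = -13, sy = 5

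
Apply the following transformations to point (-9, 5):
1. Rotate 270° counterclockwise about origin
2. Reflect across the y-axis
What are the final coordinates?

Step 1: Rotate 270° → (5, 9)
Step 2: Reflect across y-axis → (-5, 9)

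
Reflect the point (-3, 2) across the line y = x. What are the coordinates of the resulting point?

Reflection across line y = x: (-3, 2) → (2, -3)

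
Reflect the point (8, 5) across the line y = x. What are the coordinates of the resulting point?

Reflection across line y = x: (8, 5) → (5, 8)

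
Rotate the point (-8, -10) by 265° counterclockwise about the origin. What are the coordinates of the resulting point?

Rotation matrix for 265°: [[cos 265°, -sin 265°], [sin 265°, cos 265°]] ≈ [[-0.087156, 0.996195], [-0.996195, -0.087156]]
[[-0.087156, 0.996195], [-0.996195, -0.087156]] × [-8, -10]ᵀ ≈ [-9.2647, 8.8411]ᵀ
Result: (-9.2647, 8.8411)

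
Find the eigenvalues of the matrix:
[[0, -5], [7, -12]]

Characteristic equation: det(A - λI) = 0
λ² - (trace)λ + (det) = 0
trace = 0 + -12 = -12, det = (0)(-12) - (-5)(7) = 35
λ² - (-12)λ + (35) = 0
λ = (-12 ± √((-12)² - 4·(35))) / 2 = (-12 ± √4) / 2
Solving: λ = -7, -5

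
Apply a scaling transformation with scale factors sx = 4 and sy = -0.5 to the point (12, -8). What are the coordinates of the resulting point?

Scaling matrix:
[[4, 0], [0, -0.50]]
Result: (12 × 4, -8 × -0.5) = (48, 4)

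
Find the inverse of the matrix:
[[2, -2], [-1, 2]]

For [[a,b],[c,d]], inverse = (1/det)·[[d,-b],[-c,a]]
det = (2)(2) - (-2)(-1) = 4 - 2 = 2
Inverse = (1/2)·[[2, 2], [1, 2]]
= [[1, 1], [1/2, 1]]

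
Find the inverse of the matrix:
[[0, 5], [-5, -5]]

For [[a,b],[c,d]], inverse = (1/det)·[[d,-b],[-c,a]]
det = (0)(-5) - (5)(-5) = 0 - -25 = 25
Inverse = (1/25)·[[-5, -5], [5, 0]]
= [[-1/5, -1/5], [1/5, 0]]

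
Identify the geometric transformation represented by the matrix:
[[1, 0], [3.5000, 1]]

This matrix represents: vertical shear with factor 3.5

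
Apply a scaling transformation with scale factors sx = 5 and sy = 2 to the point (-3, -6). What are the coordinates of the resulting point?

Scaling matrix:
[[5, 0], [0, 2]]
Result: (-3 × 5, -6 × 2) = (-15, -12)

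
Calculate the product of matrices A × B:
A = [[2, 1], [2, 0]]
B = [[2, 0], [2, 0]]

Matrix multiplication:
C[0][0] = 2×2 + 1×2 = 6
C[0][1] = 2×0 + 1×0 = 0
C[1][0] = 2×2 + 0×2 = 4
C[1][1] = 2×0 + 0×0 = 0
Result: [[6, 0], [4, 0]]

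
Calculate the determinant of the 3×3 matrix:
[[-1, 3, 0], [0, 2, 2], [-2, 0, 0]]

Expansion along first row:
det = -1·det([[2,2],[0,0]]) - 3·det([[0,2],[-2,0]]) + 0·det([[0,2],[-2,0]])
    = -1·(2·0 - 2·0) - 3·(0·0 - 2·-2) + 0·(0·0 - 2·-2)
    = -1·0 - 3·4 + 0·4
    = 0 + -12 + 0 = -12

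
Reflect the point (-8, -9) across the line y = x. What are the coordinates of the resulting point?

Reflection across line y = x: (-8, -9) → (-9, -8)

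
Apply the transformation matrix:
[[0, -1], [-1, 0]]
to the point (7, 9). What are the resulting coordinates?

Matrix multiplication:
[[0, -1], [-1, 0]] × [7, 9]ᵀ
= [(0)(7) + (-1)(9), (-1)(7) + (0)(9)]ᵀ
= [-9, -7]ᵀ
Result: (-9, -7)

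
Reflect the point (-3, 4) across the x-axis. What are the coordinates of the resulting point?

Reflection across x-axis: (-3, 4) → (-3, -4)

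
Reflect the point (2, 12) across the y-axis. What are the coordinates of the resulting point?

Reflection across y-axis: (2, 12) → (-2, 12)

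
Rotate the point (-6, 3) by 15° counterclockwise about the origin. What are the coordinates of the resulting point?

Rotation matrix for 15°: [[cos 15°, -sin 15°], [sin 15°, cos 15°]] ≈ [[0.965926, -0.258819], [0.258819, 0.965926]]
[[0.965926, -0.258819], [0.258819, 0.965926]] × [-6, 3]ᵀ ≈ [-6.5720, 1.3449]ᵀ
Result: (-6.5720, 1.3449)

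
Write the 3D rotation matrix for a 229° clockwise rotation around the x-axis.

Rotation matrix for clockwise 229° around x-axis:
A clockwise rotation by 229° is a counterclockwise rotation by -229°.
cos(-229°) = -0.6561, sin(-229°) = 0.7547
Result: [[1, 0, 0], [0, -0.6561, -0.7547], [0, 0.7547, -0.6561]]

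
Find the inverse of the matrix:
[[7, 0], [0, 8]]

For [[a,b],[c,d]], inverse = (1/det)·[[d,-b],[-c,a]]
det = (7)(8) - (0)(0) = 56 - 0 = 56
Inverse = (1/56)·[[8, 0], [0, 7]]
= [[1/7, 0], [0, 1/8]]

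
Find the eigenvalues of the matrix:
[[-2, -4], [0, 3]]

Characteristic equation: det(A - λI) = 0
λ² - (trace)λ + (det) = 0
trace = -2 + 3 = 1, det = (-2)(3) - (-4)(0) = -6
λ² - (1)λ + (-6) = 0
λ = (1 ± √((1)² - 4·(-6))) / 2 = (1 ± √25) / 2
Solving: λ = -2, 3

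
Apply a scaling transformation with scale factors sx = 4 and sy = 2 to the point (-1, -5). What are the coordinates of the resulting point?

Scaling matrix:
[[4, 0], [0, 2]]
Result: (-1 × 4, -5 × 2) = (-4, -10)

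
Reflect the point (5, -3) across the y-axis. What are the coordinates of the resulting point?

Reflection across y-axis: (5, -3) → (-5, -3)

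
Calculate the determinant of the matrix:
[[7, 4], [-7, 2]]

For a 2×2 matrix [[a, b], [c, d]], det = ad - bc
det = (7)(2) - (4)(-7) = 14 - -28 = 42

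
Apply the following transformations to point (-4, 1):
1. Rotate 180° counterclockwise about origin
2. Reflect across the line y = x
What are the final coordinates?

Step 1: Rotate 180° → (4, -1)
Step 2: Reflect across line y = x → (-1, 4)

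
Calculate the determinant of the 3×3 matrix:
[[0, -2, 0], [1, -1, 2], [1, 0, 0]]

Expansion along first row:
det = 0·det([[-1,2],[0,0]]) - -2·det([[1,2],[1,0]]) + 0·det([[1,-1],[1,0]])
    = 0·(-1·0 - 2·0) - -2·(1·0 - 2·1) + 0·(1·0 - -1·1)
    = 0·0 - -2·-2 + 0·1
    = 0 + -4 + 0 = -4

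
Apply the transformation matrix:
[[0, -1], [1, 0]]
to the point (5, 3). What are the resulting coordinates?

Matrix multiplication:
[[0, -1], [1, 0]] × [5, 3]ᵀ
= [(0)(5) + (-1)(3), (1)(5) + (0)(3)]ᵀ
= [-3, 5]ᵀ
Result: (-3, 5)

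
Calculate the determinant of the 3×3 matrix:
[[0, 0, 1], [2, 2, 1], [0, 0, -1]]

Expansion along first row:
det = 0·det([[2,1],[0,-1]]) - 0·det([[2,1],[0,-1]]) + 1·det([[2,2],[0,0]])
    = 0·(2·-1 - 1·0) - 0·(2·-1 - 1·0) + 1·(2·0 - 2·0)
    = 0·-2 - 0·-2 + 1·0
    = 0 + 0 + 0 = 0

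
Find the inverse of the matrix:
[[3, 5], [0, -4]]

For [[a,b],[c,d]], inverse = (1/det)·[[d,-b],[-c,a]]
det = (3)(-4) - (5)(0) = -12 - 0 = -12
Inverse = (1/-12)·[[-4, -5], [0, 3]]
= [[1/3, 5/12], [0, -1/4]]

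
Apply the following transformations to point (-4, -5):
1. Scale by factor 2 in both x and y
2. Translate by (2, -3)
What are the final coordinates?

Step 1: Scale (-4, -5) by 2 → (-8, -10)
Step 2: Translate by (2, -3) → (-6, -13)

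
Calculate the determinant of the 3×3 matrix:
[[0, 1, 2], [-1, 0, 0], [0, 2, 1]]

Expansion along first row:
det = 0·det([[0,0],[2,1]]) - 1·det([[-1,0],[0,1]]) + 2·det([[-1,0],[0,2]])
    = 0·(0·1 - 0·2) - 1·(-1·1 - 0·0) + 2·(-1·2 - 0·0)
    = 0·0 - 1·-1 + 2·-2
    = 0 + 1 + -4 = -3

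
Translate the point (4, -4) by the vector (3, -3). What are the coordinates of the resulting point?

Translation by (3, -3) (homogeneous matrix [[1, 0, 3], [0, 1, -3], [0, 0, 1]]):
x' = 4 + 3 = 7
y' = -4 + -3 = -7
Result: (7, -7)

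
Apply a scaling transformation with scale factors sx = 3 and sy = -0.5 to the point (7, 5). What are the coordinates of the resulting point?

Scaling matrix:
[[3, 0], [0, -0.50]]
Result: (7 × 3, 5 × -0.5) = (21, -2.5)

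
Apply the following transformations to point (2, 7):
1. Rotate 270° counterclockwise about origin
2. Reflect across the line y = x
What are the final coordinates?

Step 1: Rotate 270° → (7, -2)
Step 2: Reflect across line y = x → (-2, 7)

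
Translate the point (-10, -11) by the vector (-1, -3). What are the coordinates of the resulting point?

Translation by (-1, -3) (homogeneous matrix [[1, 0, -1], [0, 1, -3], [0, 0, 1]]):
x' = -10 + -1 = -11
y' = -11 + -3 = -14
Result: (-11, -14)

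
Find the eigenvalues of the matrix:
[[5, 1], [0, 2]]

Characteristic equation: det(A - λI) = 0
λ² - (trace)λ + (det) = 0
trace = 5 + 2 = 7, det = (5)(2) - (1)(0) = 10
λ² - (7)λ + (10) = 0
λ = (7 ± √((7)² - 4·(10))) / 2 = (7 ± √9) / 2
Solving: λ = 2, 5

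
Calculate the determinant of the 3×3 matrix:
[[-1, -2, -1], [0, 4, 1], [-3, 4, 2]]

Expansion along first row:
det = -1·det([[4,1],[4,2]]) - -2·det([[0,1],[-3,2]]) + -1·det([[0,4],[-3,4]])
    = -1·(4·2 - 1·4) - -2·(0·2 - 1·-3) + -1·(0·4 - 4·-3)
    = -1·4 - -2·3 + -1·12
    = -4 + 6 + -12 = -10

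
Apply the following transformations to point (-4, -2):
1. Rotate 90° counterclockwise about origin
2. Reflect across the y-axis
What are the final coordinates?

Step 1: Rotate 90° → (2, -4)
Step 2: Reflect across y-axis → (-2, -4)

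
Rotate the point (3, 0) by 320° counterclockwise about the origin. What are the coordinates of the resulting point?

Rotation matrix for 320°: [[cos 320°, -sin 320°], [sin 320°, cos 320°]] ≈ [[0.766044, 0.642788], [-0.642788, 0.766044]]
[[0.766044, 0.642788], [-0.642788, 0.766044]] × [3, 0]ᵀ ≈ [2.2981, -1.9284]ᵀ
Result: (2.2981, -1.9284)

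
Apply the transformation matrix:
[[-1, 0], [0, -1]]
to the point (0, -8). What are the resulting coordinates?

Matrix multiplication:
[[-1, 0], [0, -1]] × [0, -8]ᵀ
= [(-1)(0) + (0)(-8), (0)(0) + (-1)(-8)]ᵀ
= [0, 8]ᵀ
Result: (0, 8)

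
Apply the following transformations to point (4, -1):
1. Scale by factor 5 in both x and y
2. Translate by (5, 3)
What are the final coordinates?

Step 1: Scale (4, -1) by 5 → (20, -5)
Step 2: Translate by (5, 3) → (25, -2)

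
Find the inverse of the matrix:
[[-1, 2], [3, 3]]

For [[a,b],[c,d]], inverse = (1/det)·[[d,-b],[-c,a]]
det = (-1)(3) - (2)(3) = -3 - 6 = -9
Inverse = (1/-9)·[[3, -2], [-3, -1]]
= [[-1/3, 2/9], [1/3, 1/9]]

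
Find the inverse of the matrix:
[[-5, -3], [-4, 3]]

For [[a,b],[c,d]], inverse = (1/det)·[[d,-b],[-c,a]]
det = (-5)(3) - (-3)(-4) = -15 - 12 = -27
Inverse = (1/-27)·[[3, 3], [4, -5]]
= [[-1/9, -1/9], [-4/27, 5/27]]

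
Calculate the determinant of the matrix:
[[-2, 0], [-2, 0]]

For a 2×2 matrix [[a, b], [c, d]], det = ad - bc
det = (-2)(0) - (0)(-2) = 0 - 0 = 0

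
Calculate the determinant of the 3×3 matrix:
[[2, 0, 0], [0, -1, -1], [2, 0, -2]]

Expansion along first row:
det = 2·det([[-1,-1],[0,-2]]) - 0·det([[0,-1],[2,-2]]) + 0·det([[0,-1],[2,0]])
    = 2·(-1·-2 - -1·0) - 0·(0·-2 - -1·2) + 0·(0·0 - -1·2)
    = 2·2 - 0·2 + 0·2
    = 4 + 0 + 0 = 4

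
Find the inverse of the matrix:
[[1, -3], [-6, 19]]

For [[a,b],[c,d]], inverse = (1/det)·[[d,-b],[-c,a]]
det = (1)(19) - (-3)(-6) = 19 - 18 = 1
Inverse = [[19, 3], [6, 1]]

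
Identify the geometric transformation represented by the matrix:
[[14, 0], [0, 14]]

This matrix represents: uniform scaling by factor 14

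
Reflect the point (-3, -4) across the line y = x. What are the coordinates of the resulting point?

Reflection across line y = x: (-3, -4) → (-4, -3)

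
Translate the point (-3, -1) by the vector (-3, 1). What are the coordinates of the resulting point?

Translation by (-3, 1) (homogeneous matrix [[1, 0, -3], [0, 1, 1], [0, 0, 1]]):
x' = -3 + -3 = -6
y' = -1 + 1 = 0
Result: (-6, 0)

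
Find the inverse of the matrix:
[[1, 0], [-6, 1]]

For [[a,b],[c,d]], inverse = (1/det)·[[d,-b],[-c,a]]
det = (1)(1) - (0)(-6) = 1 - 0 = 1
Inverse = [[1, 0], [6, 1]]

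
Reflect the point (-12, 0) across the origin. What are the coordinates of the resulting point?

Reflection across origin: (-12, 0) → (12, 0)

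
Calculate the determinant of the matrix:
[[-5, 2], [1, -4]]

For a 2×2 matrix [[a, b], [c, d]], det = ad - bc
det = (-5)(-4) - (2)(1) = 20 - 2 = 18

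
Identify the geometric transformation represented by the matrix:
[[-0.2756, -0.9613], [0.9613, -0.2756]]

This matrix represents: rotation by 106° counterclockwise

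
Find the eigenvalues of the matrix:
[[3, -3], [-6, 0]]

Characteristic equation: det(A - λI) = 0
λ² - (trace)λ + (det) = 0
trace = 3 + 0 = 3, det = (3)(0) - (-3)(-6) = -18
λ² - (3)λ + (-18) = 0
λ = (3 ± √((3)² - 4·(-18))) / 2 = (3 ± √81) / 2
Solving: λ = -3, 6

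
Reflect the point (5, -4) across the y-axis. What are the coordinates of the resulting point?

Reflection across y-axis: (5, -4) → (-5, -4)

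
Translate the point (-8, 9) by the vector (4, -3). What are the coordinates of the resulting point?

Translation by (4, -3) (homogeneous matrix [[1, 0, 4], [0, 1, -3], [0, 0, 1]]):
x' = -8 + 4 = -4
y' = 9 + -3 = 6
Result: (-4, 6)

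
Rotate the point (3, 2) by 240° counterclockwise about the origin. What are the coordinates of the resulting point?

Rotation matrix for 240°: [[cos 240°, -sin 240°], [sin 240°, cos 240°]] ≈ [[-0.500000, 0.866025], [-0.866025, -0.500000]]
[[-0.500000, 0.866025], [-0.866025, -0.500000]] × [3, 2]ᵀ ≈ [0.2321, -3.5981]ᵀ
Result: (0.2321, -3.5981)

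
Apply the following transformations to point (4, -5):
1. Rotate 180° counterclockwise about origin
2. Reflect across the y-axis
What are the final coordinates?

Step 1: Rotate 180° → (-4, 5)
Step 2: Reflect across y-axis → (4, 5)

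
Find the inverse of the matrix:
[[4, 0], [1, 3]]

For [[a,b],[c,d]], inverse = (1/det)·[[d,-b],[-c,a]]
det = (4)(3) - (0)(1) = 12 - 0 = 12
Inverse = (1/12)·[[3, 0], [-1, 4]]
= [[1/4, 0], [-1/12, 1/3]]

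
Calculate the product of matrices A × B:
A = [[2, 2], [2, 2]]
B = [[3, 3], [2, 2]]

Matrix multiplication:
C[0][0] = 2×3 + 2×2 = 10
C[0][1] = 2×3 + 2×2 = 10
C[1][0] = 2×3 + 2×2 = 10
C[1][1] = 2×3 + 2×2 = 10
Result: [[10, 10], [10, 10]]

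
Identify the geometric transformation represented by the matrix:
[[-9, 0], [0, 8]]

This matrix represents: non-uniform scaling by sx = -9, sy = 8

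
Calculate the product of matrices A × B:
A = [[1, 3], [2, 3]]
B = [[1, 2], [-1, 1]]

Matrix multiplication:
C[0][0] = 1×1 + 3×-1 = -2
C[0][1] = 1×2 + 3×1 = 5
C[1][0] = 2×1 + 3×-1 = -1
C[1][1] = 2×2 + 3×1 = 7
Result: [[-2, 5], [-1, 7]]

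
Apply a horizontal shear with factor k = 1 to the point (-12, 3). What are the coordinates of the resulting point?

Shear matrix for horizontal shear with factor k = 1:
[[1, 1], [0, 1]]
Result: (-12, 3) → (-9, 3)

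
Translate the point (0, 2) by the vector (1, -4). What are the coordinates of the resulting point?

Translation by (1, -4) (homogeneous matrix [[1, 0, 1], [0, 1, -4], [0, 0, 1]]):
x' = 0 + 1 = 1
y' = 2 + -4 = -2
Result: (1, -2)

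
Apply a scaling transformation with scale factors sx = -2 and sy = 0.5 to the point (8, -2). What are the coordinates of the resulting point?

Scaling matrix:
[[-2, 0], [0, 0.50]]
Result: (8 × -2, -2 × 0.5) = (-16, -1)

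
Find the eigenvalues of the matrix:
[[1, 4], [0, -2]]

Characteristic equation: det(A - λI) = 0
λ² - (trace)λ + (det) = 0
trace = 1 + -2 = -1, det = (1)(-2) - (4)(0) = -2
λ² - (-1)λ + (-2) = 0
λ = (-1 ± √((-1)² - 4·(-2))) / 2 = (-1 ± √9) / 2
Solving: λ = -2, 1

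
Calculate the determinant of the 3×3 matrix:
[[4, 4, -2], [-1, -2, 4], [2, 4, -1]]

Expansion along first row:
det = 4·det([[-2,4],[4,-1]]) - 4·det([[-1,4],[2,-1]]) + -2·det([[-1,-2],[2,4]])
    = 4·(-2·-1 - 4·4) - 4·(-1·-1 - 4·2) + -2·(-1·4 - -2·2)
    = 4·-14 - 4·-7 + -2·0
    = -56 + 28 + 0 = -28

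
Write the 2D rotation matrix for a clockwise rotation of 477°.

Rotation matrix formula: [[cos θ, -sin θ], [sin θ, cos θ]]
A clockwise rotation by 477° is equivalent to a counterclockwise rotation by -477°.
For θ = -477°:
cos(-477°) = -0.4540
sin(-477°) = -0.8910
Result: [[-0.4540, 0.8910], [-0.8910, -0.4540]]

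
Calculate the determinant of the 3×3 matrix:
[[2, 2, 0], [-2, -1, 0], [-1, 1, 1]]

Expansion along first row:
det = 2·det([[-1,0],[1,1]]) - 2·det([[-2,0],[-1,1]]) + 0·det([[-2,-1],[-1,1]])
    = 2·(-1·1 - 0·1) - 2·(-2·1 - 0·-1) + 0·(-2·1 - -1·-1)
    = 2·-1 - 2·-2 + 0·-3
    = -2 + 4 + 0 = 2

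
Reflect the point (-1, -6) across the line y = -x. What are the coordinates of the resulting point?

Reflection across line y = -x: (-1, -6) → (6, 1)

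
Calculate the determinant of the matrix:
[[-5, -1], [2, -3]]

For a 2×2 matrix [[a, b], [c, d]], det = ad - bc
det = (-5)(-3) - (-1)(2) = 15 - -2 = 17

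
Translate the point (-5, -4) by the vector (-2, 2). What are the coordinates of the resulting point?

Translation by (-2, 2) (homogeneous matrix [[1, 0, -2], [0, 1, 2], [0, 0, 1]]):
x' = -5 + -2 = -7
y' = -4 + 2 = -2
Result: (-7, -2)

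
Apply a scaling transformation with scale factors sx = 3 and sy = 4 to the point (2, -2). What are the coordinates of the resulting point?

Scaling matrix:
[[3, 0], [0, 4]]
Result: (2 × 3, -2 × 4) = (6, -8)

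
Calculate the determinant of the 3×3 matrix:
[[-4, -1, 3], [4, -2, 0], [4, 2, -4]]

Expansion along first row:
det = -4·det([[-2,0],[2,-4]]) - -1·det([[4,0],[4,-4]]) + 3·det([[4,-2],[4,2]])
    = -4·(-2·-4 - 0·2) - -1·(4·-4 - 0·4) + 3·(4·2 - -2·4)
    = -4·8 - -1·-16 + 3·16
    = -32 + -16 + 48 = 0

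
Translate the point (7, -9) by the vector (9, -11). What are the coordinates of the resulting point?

Translation by (9, -11) (homogeneous matrix [[1, 0, 9], [0, 1, -11], [0, 0, 1]]):
x' = 7 + 9 = 16
y' = -9 + -11 = -20
Result: (16, -20)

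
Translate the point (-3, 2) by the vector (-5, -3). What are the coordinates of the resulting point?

Translation by (-5, -3) (homogeneous matrix [[1, 0, -5], [0, 1, -3], [0, 0, 1]]):
x' = -3 + -5 = -8
y' = 2 + -3 = -1
Result: (-8, -1)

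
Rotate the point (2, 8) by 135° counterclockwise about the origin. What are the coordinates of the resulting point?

Rotation matrix for 135°: [[cos 135°, -sin 135°], [sin 135°, cos 135°]] ≈ [[-0.707107, -0.707107], [0.707107, -0.707107]]
[[-0.707107, -0.707107], [0.707107, -0.707107]] × [2, 8]ᵀ ≈ [-7.0711, -4.2426]ᵀ
Result: (-7.0711, -4.2426)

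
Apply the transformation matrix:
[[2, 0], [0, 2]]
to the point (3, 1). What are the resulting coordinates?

Matrix multiplication:
[[2, 0], [0, 2]] × [3, 1]ᵀ
= [(2)(3) + (0)(1), (0)(3) + (2)(1)]ᵀ
= [6, 2]ᵀ
Result: (6, 2)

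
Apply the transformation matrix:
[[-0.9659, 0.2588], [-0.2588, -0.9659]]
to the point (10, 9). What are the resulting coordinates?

Matrix multiplication:
[[-0.9659, 0.2588], [-0.2588, -0.9659]] × [10, 9]ᵀ
= [(-0.9659)(10) + (0.2588)(9), (-0.2588)(10) + (-0.9659)(9)]ᵀ
= [-7.3298, -11.2811]ᵀ
Result: (-7.3298, -11.2811)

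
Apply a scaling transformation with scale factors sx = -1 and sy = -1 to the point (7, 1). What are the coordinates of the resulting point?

Scaling matrix:
[[-1, 0], [0, -1]]
Result: (7 × -1, 1 × -1) = (-7, -1)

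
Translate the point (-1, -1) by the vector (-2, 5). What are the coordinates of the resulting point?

Translation by (-2, 5) (homogeneous matrix [[1, 0, -2], [0, 1, 5], [0, 0, 1]]):
x' = -1 + -2 = -3
y' = -1 + 5 = 4
Result: (-3, 4)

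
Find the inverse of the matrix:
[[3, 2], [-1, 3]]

For [[a,b],[c,d]], inverse = (1/det)·[[d,-b],[-c,a]]
det = (3)(3) - (2)(-1) = 9 - -2 = 11
Inverse = (1/11)·[[3, -2], [1, 3]]
= [[3/11, -2/11], [1/11, 3/11]]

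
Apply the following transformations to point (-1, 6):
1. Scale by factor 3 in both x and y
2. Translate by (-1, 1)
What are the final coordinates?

Step 1: Scale (-1, 6) by 3 → (-3, 18)
Step 2: Translate by (-1, 1) → (-4, 19)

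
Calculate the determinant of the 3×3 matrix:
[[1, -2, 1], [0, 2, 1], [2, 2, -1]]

Expansion along first row:
det = 1·det([[2,1],[2,-1]]) - -2·det([[0,1],[2,-1]]) + 1·det([[0,2],[2,2]])
    = 1·(2·-1 - 1·2) - -2·(0·-1 - 1·2) + 1·(0·2 - 2·2)
    = 1·-4 - -2·-2 + 1·-4
    = -4 + -4 + -4 = -12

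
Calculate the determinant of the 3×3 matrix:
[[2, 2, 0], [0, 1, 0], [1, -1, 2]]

Expansion along first row:
det = 2·det([[1,0],[-1,2]]) - 2·det([[0,0],[1,2]]) + 0·det([[0,1],[1,-1]])
    = 2·(1·2 - 0·-1) - 2·(0·2 - 0·1) + 0·(0·-1 - 1·1)
    = 2·2 - 2·0 + 0·-1
    = 4 + 0 + 0 = 4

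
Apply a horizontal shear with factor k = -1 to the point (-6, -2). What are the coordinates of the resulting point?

Shear matrix for horizontal shear with factor k = -1:
[[1, -1], [0, 1]]
Result: (-6, -2) → (-4, -2)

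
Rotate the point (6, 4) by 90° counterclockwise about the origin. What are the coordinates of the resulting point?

Rotation matrix for 90°: [[cos 90°, -sin 90°], [sin 90°, cos 90°]] = [[0, -1], [1, 0]]
[[0, -1], [1, 0]] × [6, 4]ᵀ = [-4, 6]ᵀ
Result: (-4, 6)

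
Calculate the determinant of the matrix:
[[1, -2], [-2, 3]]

For a 2×2 matrix [[a, b], [c, d]], det = ad - bc
det = (1)(3) - (-2)(-2) = 3 - 4 = -1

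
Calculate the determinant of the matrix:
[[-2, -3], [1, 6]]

For a 2×2 matrix [[a, b], [c, d]], det = ad - bc
det = (-2)(6) - (-3)(1) = -12 - -3 = -9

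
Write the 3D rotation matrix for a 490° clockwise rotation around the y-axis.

Rotation matrix for clockwise 490° around y-axis:
A clockwise rotation by 490° is a counterclockwise rotation by -490°.
cos(-490°) = -0.6428, sin(-490°) = -0.7660
Result: [[-0.6428, 0, -0.7660], [0, 1, 0], [0.7660, 0, -0.6428]]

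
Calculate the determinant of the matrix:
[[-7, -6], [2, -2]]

For a 2×2 matrix [[a, b], [c, d]], det = ad - bc
det = (-7)(-2) - (-6)(2) = 14 - -12 = 26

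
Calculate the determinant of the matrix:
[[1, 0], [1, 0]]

For a 2×2 matrix [[a, b], [c, d]], det = ad - bc
det = (1)(0) - (0)(1) = 0 - 0 = 0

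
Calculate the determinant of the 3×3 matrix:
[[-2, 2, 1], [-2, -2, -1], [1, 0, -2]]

Expansion along first row:
det = -2·det([[-2,-1],[0,-2]]) - 2·det([[-2,-1],[1,-2]]) + 1·det([[-2,-2],[1,0]])
    = -2·(-2·-2 - -1·0) - 2·(-2·-2 - -1·1) + 1·(-2·0 - -2·1)
    = -2·4 - 2·5 + 1·2
    = -8 + -10 + 2 = -16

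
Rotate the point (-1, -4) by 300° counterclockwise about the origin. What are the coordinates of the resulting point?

Rotation matrix for 300°: [[cos 300°, -sin 300°], [sin 300°, cos 300°]] ≈ [[0.500000, 0.866025], [-0.866025, 0.500000]]
[[0.500000, 0.866025], [-0.866025, 0.500000]] × [-1, -4]ᵀ ≈ [-3.9641, -1.1340]ᵀ
Result: (-3.9641, -1.1340)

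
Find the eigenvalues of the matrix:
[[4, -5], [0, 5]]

Characteristic equation: det(A - λI) = 0
λ² - (trace)λ + (det) = 0
trace = 4 + 5 = 9, det = (4)(5) - (-5)(0) = 20
λ² - (9)λ + (20) = 0
λ = (9 ± √((9)² - 4·(20))) / 2 = (9 ± √1) / 2
Solving: λ = 4, 5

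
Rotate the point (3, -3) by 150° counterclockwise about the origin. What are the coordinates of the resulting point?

Rotation matrix for 150°: [[cos 150°, -sin 150°], [sin 150°, cos 150°]] ≈ [[-0.866025, -0.500000], [0.500000, -0.866025]]
[[-0.866025, -0.500000], [0.500000, -0.866025]] × [3, -3]ᵀ ≈ [-1.0981, 4.0981]ᵀ
Result: (-1.0981, 4.0981)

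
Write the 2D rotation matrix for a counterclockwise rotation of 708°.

Rotation matrix formula: [[cos θ, -sin θ], [sin θ, cos θ]]
For θ = 708°:
cos(708°) = 0.9781
sin(708°) = -0.2079
Result: [[0.9781, 0.2079], [-0.2079, 0.9781]]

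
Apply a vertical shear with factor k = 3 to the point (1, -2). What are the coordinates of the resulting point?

Shear matrix for vertical shear with factor k = 3:
[[1, 0], [3, 1]]
Result: (1, -2) → (1, 1)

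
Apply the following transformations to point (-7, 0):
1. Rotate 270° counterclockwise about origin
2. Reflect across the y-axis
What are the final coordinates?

Step 1: Rotate 270° → (0, 7)
Step 2: Reflect across y-axis → (0, 7)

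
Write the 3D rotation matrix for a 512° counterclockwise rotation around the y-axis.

Rotation matrix for counterclockwise 512° around y-axis:
cos(512°) = -0.8829, sin(512°) = 0.4695
Result: [[-0.8829, 0, 0.4695], [0, 1, 0], [-0.4695, 0, -0.8829]]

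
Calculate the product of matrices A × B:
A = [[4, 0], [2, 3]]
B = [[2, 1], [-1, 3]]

Matrix multiplication:
C[0][0] = 4×2 + 0×-1 = 8
C[0][1] = 4×1 + 0×3 = 4
C[1][0] = 2×2 + 3×-1 = 1
C[1][1] = 2×1 + 3×3 = 11
Result: [[8, 4], [1, 11]]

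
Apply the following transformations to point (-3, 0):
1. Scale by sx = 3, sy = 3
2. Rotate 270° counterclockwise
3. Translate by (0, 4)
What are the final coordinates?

Step 1: Scale → (-9, 0)
Step 2: Rotate 270° → (0, 9)
Step 3: Translate → (0, 13)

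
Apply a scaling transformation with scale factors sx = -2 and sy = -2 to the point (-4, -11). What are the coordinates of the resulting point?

Scaling matrix:
[[-2, 0], [0, -2]]
Result: (-4 × -2, -11 × -2) = (8, 22)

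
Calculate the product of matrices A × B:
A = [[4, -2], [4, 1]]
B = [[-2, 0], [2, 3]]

Matrix multiplication:
C[0][0] = 4×-2 + -2×2 = -12
C[0][1] = 4×0 + -2×3 = -6
C[1][0] = 4×-2 + 1×2 = -6
C[1][1] = 4×0 + 1×3 = 3
Result: [[-12, -6], [-6, 3]]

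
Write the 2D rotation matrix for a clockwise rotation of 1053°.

Rotation matrix formula: [[cos θ, -sin θ], [sin θ, cos θ]]
A clockwise rotation by 1053° is equivalent to a counterclockwise rotation by -1053°.
For θ = -1053°:
cos(-1053°) = 0.8910
sin(-1053°) = 0.4540
Result: [[0.8910, -0.4540], [0.4540, 0.8910]]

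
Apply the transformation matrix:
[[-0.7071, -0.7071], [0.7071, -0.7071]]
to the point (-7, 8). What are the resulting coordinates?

Matrix multiplication:
[[-0.7071, -0.7071], [0.7071, -0.7071]] × [-7, 8]ᵀ
= [(-0.7071)(-7) + (-0.7071)(8), (0.7071)(-7) + (-0.7071)(8)]ᵀ
= [-0.7071, -10.6065]ᵀ
Result: (-0.7071, -10.6065)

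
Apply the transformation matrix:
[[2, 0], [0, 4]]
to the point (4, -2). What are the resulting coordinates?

Matrix multiplication:
[[2, 0], [0, 4]] × [4, -2]ᵀ
= [(2)(4) + (0)(-2), (0)(4) + (4)(-2)]ᵀ
= [8, -8]ᵀ
Result: (8, -8)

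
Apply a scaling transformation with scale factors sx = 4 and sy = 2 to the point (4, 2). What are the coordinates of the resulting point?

Scaling matrix:
[[4, 0], [0, 2]]
Result: (4 × 4, 2 × 2) = (16, 4)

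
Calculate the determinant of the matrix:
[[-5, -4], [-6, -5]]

For a 2×2 matrix [[a, b], [c, d]], det = ad - bc
det = (-5)(-5) - (-4)(-6) = 25 - 24 = 1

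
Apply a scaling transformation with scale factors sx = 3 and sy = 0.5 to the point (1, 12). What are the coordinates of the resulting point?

Scaling matrix:
[[3, 0], [0, 0.50]]
Result: (1 × 3, 12 × 0.5) = (3, 6)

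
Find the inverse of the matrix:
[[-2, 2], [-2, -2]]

For [[a,b],[c,d]], inverse = (1/det)·[[d,-b],[-c,a]]
det = (-2)(-2) - (2)(-2) = 4 - -4 = 8
Inverse = (1/8)·[[-2, -2], [2, -2]]
= [[-1/4, -1/4], [1/4, -1/4]]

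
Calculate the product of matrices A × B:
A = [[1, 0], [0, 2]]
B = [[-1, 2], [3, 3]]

Matrix multiplication:
C[0][0] = 1×-1 + 0×3 = -1
C[0][1] = 1×2 + 0×3 = 2
C[1][0] = 0×-1 + 2×3 = 6
C[1][1] = 0×2 + 2×3 = 6
Result: [[-1, 2], [6, 6]]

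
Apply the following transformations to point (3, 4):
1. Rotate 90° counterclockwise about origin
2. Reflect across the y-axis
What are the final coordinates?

Step 1: Rotate 90° → (-4, 3)
Step 2: Reflect across y-axis → (4, 3)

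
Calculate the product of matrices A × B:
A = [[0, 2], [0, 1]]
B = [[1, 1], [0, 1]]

Matrix multiplication:
C[0][0] = 0×1 + 2×0 = 0
C[0][1] = 0×1 + 2×1 = 2
C[1][0] = 0×1 + 1×0 = 0
C[1][1] = 0×1 + 1×1 = 1
Result: [[0, 2], [0, 1]]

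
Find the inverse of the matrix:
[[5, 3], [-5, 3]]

For [[a,b],[c,d]], inverse = (1/det)·[[d,-b],[-c,a]]
det = (5)(3) - (3)(-5) = 15 - -15 = 30
Inverse = (1/30)·[[3, -3], [5, 5]]
= [[1/10, -1/10], [1/6, 1/6]]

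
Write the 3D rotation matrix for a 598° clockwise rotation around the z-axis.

Rotation matrix for clockwise 598° around z-axis:
A clockwise rotation by 598° is a counterclockwise rotation by -598°.
cos(-598°) = -0.5299, sin(-598°) = 0.8480
Result: [[-0.5299, -0.8480, 0], [0.8480, -0.5299, 0], [0, 0, 1]]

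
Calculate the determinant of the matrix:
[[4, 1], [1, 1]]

For a 2×2 matrix [[a, b], [c, d]], det = ad - bc
det = (4)(1) - (1)(1) = 4 - 1 = 3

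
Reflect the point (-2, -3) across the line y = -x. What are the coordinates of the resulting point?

Reflection across line y = -x: (-2, -3) → (3, 2)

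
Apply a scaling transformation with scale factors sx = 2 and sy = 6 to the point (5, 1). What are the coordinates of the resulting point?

Scaling matrix:
[[2, 0], [0, 6]]
Result: (5 × 2, 1 × 6) = (10, 6)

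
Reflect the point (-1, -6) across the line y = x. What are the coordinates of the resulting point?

Reflection across line y = x: (-1, -6) → (-6, -1)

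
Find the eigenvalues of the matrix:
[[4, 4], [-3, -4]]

Characteristic equation: det(A - λI) = 0
λ² - (trace)λ + (det) = 0
trace = 4 + -4 = 0, det = (4)(-4) - (4)(-3) = -4
λ² - (0)λ + (-4) = 0
λ = (0 ± √((0)² - 4·(-4))) / 2 = (0 ± √16) / 2
Solving: λ = -2, 2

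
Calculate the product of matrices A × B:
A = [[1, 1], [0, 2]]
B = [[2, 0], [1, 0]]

Matrix multiplication:
C[0][0] = 1×2 + 1×1 = 3
C[0][1] = 1×0 + 1×0 = 0
C[1][0] = 0×2 + 2×1 = 2
C[1][1] = 0×0 + 2×0 = 0
Result: [[3, 0], [2, 0]]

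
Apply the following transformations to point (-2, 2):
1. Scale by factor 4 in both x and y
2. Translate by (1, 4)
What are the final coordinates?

Step 1: Scale (-2, 2) by 4 → (-8, 8)
Step 2: Translate by (1, 4) → (-7, 12)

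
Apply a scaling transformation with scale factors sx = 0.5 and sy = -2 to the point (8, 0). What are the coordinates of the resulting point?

Scaling matrix:
[[0.50, 0], [0, -2]]
Result: (8 × 0.5, 0 × -2) = (4, 0)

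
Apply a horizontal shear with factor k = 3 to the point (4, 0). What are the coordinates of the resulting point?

Shear matrix for horizontal shear with factor k = 3:
[[1, 3], [0, 1]]
Result: (4, 0) → (4, 0)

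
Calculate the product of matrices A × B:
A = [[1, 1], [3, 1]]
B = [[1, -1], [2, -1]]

Matrix multiplication:
C[0][0] = 1×1 + 1×2 = 3
C[0][1] = 1×-1 + 1×-1 = -2
C[1][0] = 3×1 + 1×2 = 5
C[1][1] = 3×-1 + 1×-1 = -4
Result: [[3, -2], [5, -4]]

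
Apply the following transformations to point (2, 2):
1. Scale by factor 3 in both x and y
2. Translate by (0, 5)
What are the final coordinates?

Step 1: Scale (2, 2) by 3 → (6, 6)
Step 2: Translate by (0, 5) → (6, 11)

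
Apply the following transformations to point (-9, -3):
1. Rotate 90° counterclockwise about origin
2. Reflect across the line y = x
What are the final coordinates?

Step 1: Rotate 90° → (3, -9)
Step 2: Reflect across line y = x → (-9, 3)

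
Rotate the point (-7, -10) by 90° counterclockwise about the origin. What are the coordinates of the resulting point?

Rotation matrix for 90°: [[cos 90°, -sin 90°], [sin 90°, cos 90°]] = [[0, -1], [1, 0]]
[[0, -1], [1, 0]] × [-7, -10]ᵀ = [10, -7]ᵀ
Result: (10, -7)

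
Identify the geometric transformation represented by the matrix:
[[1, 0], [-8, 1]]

This matrix represents: vertical shear with factor -8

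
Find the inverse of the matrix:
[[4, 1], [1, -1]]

For [[a,b],[c,d]], inverse = (1/det)·[[d,-b],[-c,a]]
det = (4)(-1) - (1)(1) = -4 - 1 = -5
Inverse = (1/-5)·[[-1, -1], [-1, 4]]
= [[1/5, 1/5], [1/5, -4/5]]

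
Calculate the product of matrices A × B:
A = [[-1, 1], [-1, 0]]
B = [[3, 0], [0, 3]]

Matrix multiplication:
C[0][0] = -1×3 + 1×0 = -3
C[0][1] = -1×0 + 1×3 = 3
C[1][0] = -1×3 + 0×0 = -3
C[1][1] = -1×0 + 0×3 = 0
Result: [[-3, 3], [-3, 0]]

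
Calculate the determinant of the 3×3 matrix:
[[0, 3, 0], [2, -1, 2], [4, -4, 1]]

Expansion along first row:
det = 0·det([[-1,2],[-4,1]]) - 3·det([[2,2],[4,1]]) + 0·det([[2,-1],[4,-4]])
    = 0·(-1·1 - 2·-4) - 3·(2·1 - 2·4) + 0·(2·-4 - -1·4)
    = 0·7 - 3·-6 + 0·-4
    = 0 + 18 + 0 = 18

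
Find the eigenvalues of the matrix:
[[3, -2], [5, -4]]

Characteristic equation: det(A - λI) = 0
λ² - (trace)λ + (det) = 0
trace = 3 + -4 = -1, det = (3)(-4) - (-2)(5) = -2
λ² - (-1)λ + (-2) = 0
λ = (-1 ± √((-1)² - 4·(-2))) / 2 = (-1 ± √9) / 2
Solving: λ = -2, 1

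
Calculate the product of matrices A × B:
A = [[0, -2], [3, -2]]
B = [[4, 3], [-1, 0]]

Matrix multiplication:
C[0][0] = 0×4 + -2×-1 = 2
C[0][1] = 0×3 + -2×0 = 0
C[1][0] = 3×4 + -2×-1 = 14
C[1][1] = 3×3 + -2×0 = 9
Result: [[2, 0], [14, 9]]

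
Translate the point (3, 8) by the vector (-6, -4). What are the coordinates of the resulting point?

Translation by (-6, -4) (homogeneous matrix [[1, 0, -6], [0, 1, -4], [0, 0, 1]]):
x' = 3 + -6 = -3
y' = 8 + -4 = 4
Result: (-3, 4)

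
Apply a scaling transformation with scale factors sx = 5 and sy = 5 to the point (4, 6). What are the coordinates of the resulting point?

Scaling matrix:
[[5, 0], [0, 5]]
Result: (4 × 5, 6 × 5) = (20, 30)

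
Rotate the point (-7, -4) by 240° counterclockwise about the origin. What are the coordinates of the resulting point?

Rotation matrix for 240°: [[cos 240°, -sin 240°], [sin 240°, cos 240°]] ≈ [[-0.500000, 0.866025], [-0.866025, -0.500000]]
[[-0.500000, 0.866025], [-0.866025, -0.500000]] × [-7, -4]ᵀ ≈ [0.0359, 8.0622]ᵀ
Result: (0.0359, 8.0622)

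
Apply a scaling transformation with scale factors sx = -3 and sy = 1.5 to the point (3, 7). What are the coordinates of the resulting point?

Scaling matrix:
[[-3, 0], [0, 1.50]]
Result: (3 × -3, 7 × 1.5) = (-9, 10.5)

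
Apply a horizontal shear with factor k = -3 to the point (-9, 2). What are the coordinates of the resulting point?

Shear matrix for horizontal shear with factor k = -3:
[[1, -3], [0, 1]]
Result: (-9, 2) → (-15, 2)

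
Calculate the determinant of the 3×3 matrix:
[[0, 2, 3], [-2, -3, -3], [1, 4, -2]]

Expansion along first row:
det = 0·det([[-3,-3],[4,-2]]) - 2·det([[-2,-3],[1,-2]]) + 3·det([[-2,-3],[1,4]])
    = 0·(-3·-2 - -3·4) - 2·(-2·-2 - -3·1) + 3·(-2·4 - -3·1)
    = 0·18 - 2·7 + 3·-5
    = 0 + -14 + -15 = -29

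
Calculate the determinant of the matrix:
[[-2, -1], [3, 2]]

For a 2×2 matrix [[a, b], [c, d]], det = ad - bc
det = (-2)(2) - (-1)(3) = -4 - -3 = -1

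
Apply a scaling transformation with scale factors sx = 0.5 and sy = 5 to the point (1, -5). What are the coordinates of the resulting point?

Scaling matrix:
[[0.50, 0], [0, 5]]
Result: (1 × 0.5, -5 × 5) = (0.5, -25)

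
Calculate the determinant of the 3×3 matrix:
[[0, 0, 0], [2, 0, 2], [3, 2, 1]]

Expansion along first row:
det = 0·det([[0,2],[2,1]]) - 0·det([[2,2],[3,1]]) + 0·det([[2,0],[3,2]])
    = 0·(0·1 - 2·2) - 0·(2·1 - 2·3) + 0·(2·2 - 0·3)
    = 0·-4 - 0·-4 + 0·4
    = 0 + 0 + 0 = 0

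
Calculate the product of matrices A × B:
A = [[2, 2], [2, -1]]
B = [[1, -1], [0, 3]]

Matrix multiplication:
C[0][0] = 2×1 + 2×0 = 2
C[0][1] = 2×-1 + 2×3 = 4
C[1][0] = 2×1 + -1×0 = 2
C[1][1] = 2×-1 + -1×3 = -5
Result: [[2, 4], [2, -5]]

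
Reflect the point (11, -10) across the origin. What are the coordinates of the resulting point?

Reflection across origin: (11, -10) → (-11, 10)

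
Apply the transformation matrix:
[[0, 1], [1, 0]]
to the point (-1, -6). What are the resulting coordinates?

Matrix multiplication:
[[0, 1], [1, 0]] × [-1, -6]ᵀ
= [(0)(-1) + (1)(-6), (1)(-1) + (0)(-6)]ᵀ
= [-6, -1]ᵀ
Result: (-6, -1)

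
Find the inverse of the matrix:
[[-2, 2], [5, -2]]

For [[a,b],[c,d]], inverse = (1/det)·[[d,-b],[-c,a]]
det = (-2)(-2) - (2)(5) = 4 - 10 = -6
Inverse = (1/-6)·[[-2, -2], [-5, -2]]
= [[1/3, 1/3], [5/6, 1/3]]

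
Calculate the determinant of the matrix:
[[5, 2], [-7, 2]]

For a 2×2 matrix [[a, b], [c, d]], det = ad - bc
det = (5)(2) - (2)(-7) = 10 - -14 = 24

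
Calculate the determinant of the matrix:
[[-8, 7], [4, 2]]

For a 2×2 matrix [[a, b], [c, d]], det = ad - bc
det = (-8)(2) - (7)(4) = -16 - 28 = -44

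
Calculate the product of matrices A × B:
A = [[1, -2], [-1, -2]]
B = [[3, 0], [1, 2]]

Matrix multiplication:
C[0][0] = 1×3 + -2×1 = 1
C[0][1] = 1×0 + -2×2 = -4
C[1][0] = -1×3 + -2×1 = -5
C[1][1] = -1×0 + -2×2 = -4
Result: [[1, -4], [-5, -4]]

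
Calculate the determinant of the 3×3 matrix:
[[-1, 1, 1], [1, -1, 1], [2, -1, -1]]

Expansion along first row:
det = -1·det([[-1,1],[-1,-1]]) - 1·det([[1,1],[2,-1]]) + 1·det([[1,-1],[2,-1]])
    = -1·(-1·-1 - 1·-1) - 1·(1·-1 - 1·2) + 1·(1·-1 - -1·2)
    = -1·2 - 1·-3 + 1·1
    = -2 + 3 + 1 = 2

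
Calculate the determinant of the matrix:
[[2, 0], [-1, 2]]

For a 2×2 matrix [[a, b], [c, d]], det = ad - bc
det = (2)(2) - (0)(-1) = 4 - 0 = 4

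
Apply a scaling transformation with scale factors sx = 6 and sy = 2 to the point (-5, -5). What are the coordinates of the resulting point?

Scaling matrix:
[[6, 0], [0, 2]]
Result: (-5 × 6, -5 × 2) = (-30, -10)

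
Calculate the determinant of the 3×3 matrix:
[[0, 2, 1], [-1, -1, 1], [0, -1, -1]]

Expansion along first row:
det = 0·det([[-1,1],[-1,-1]]) - 2·det([[-1,1],[0,-1]]) + 1·det([[-1,-1],[0,-1]])
    = 0·(-1·-1 - 1·-1) - 2·(-1·-1 - 1·0) + 1·(-1·-1 - -1·0)
    = 0·2 - 2·1 + 1·1
    = 0 + -2 + 1 = -1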